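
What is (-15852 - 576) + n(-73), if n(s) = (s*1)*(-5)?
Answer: -16063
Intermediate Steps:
n(s) = -5*s (n(s) = s*(-5) = -5*s)
(-15852 - 576) + n(-73) = (-15852 - 576) - 5*(-73) = -16428 + 365 = -16063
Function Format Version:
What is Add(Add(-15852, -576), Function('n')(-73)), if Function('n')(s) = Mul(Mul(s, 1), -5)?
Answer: -16063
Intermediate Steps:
Function('n')(s) = Mul(-5, s) (Function('n')(s) = Mul(s, -5) = Mul(-5, s))
Add(Add(-15852, -576), Function('n')(-73)) = Add(Add(-15852, -576), Mul(-5, -73)) = Add(-16428, 365) = -16063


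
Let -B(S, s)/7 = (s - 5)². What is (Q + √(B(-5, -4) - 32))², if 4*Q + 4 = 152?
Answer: (37 + I*√599)² ≈ 770.0 + 1811.1*I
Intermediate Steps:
Q = 37 (Q = -1 + (¼)*152 = -1 + 38 = 37)
B(S, s) = -7*(-5 + s)² (B(S, s) = -7*(s - 5)² = -7*(-5 + s)²)
(Q + √(B(-5, -4) - 32))² = (37 + √(-7*(-5 - 4)² - 32))² = (37 + √(-7*(-9)² - 32))² = (37 + √(-7*81 - 32))² = (37 + √(-567 - 32))² = (37 + √(-599))² = (37 + I*√599)²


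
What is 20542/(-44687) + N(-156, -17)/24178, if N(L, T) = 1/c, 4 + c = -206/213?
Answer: -525480533939/1143107938588 ≈ -0.45969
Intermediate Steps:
c = -1058/213 (c = -4 - 206/213 = -1058/213 ≈ -4.9671)
N(L, T) = -213/1058 (N(L, T) = 1/(-1058/213) = -213/1058)
20542/(-44687) + N(-156, -17)/24178 = 20542/(-44687) - 213/1058/24178 = 20542*(-1/44687) - 213/1058*1/24178 = -20542/44687 - 213/25580324 = -525480533939/1143107938588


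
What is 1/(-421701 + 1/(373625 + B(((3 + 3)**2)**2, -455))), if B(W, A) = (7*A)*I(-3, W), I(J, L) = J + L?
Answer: -3744580/1579093130581 ≈ -2.3713e-6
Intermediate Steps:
B(W, A) = 7*A*(-3 + W) (B(W, A) = (7*A)*(-3 + W) = 7*A*(-3 + W))
1/(-421701 + 1/(373625 + B(((3 + 3)**2)**2, -455))) = 1/(-421701 + 1/(373625 + 7*(-455)*(-3 + ((3 + 3)**2)**2))) = 1/(-421701 + 1/(373625 + 7*(-455)*(-3 + (6**2)**2))) = 1/(-421701 + 1/(373625 + 7*(-455)*(-3 + 36**2))) = 1/(-421701 + 1/(373625 + 7*(-455)*(-3 + 1296))) = 1/(-421701 + 1/(373625 + 7*(-455)*1293)) = 1/(-421701 + 1/(373625 - 4118205)) = 1/(-421701 + 1/(-3744580)) = 1/(-421701 - 1/3744580) = 1/(-1579093130581/3744580) = -3744580/1579093130581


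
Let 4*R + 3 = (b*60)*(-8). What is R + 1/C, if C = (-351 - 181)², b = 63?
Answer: -2139873707/283024 ≈ -7560.8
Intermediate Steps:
C = 283024 (C = (-532)² = 283024)
R = -30243/4 (R = -¾ + ((63*60)*(-8))/4 = -¾ + (3780*(-8))/4 = -¾ + (¼)*(-30240) = -¾ - 7560 = -30243/4 ≈ -7560.8)
R + 1/C = -30243/4 + 1/283024 = -2139873707/283024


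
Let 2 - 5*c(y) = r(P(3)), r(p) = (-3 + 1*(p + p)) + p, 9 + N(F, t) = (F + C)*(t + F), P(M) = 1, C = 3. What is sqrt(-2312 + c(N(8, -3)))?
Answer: I*sqrt(57790)/5 ≈ 48.079*I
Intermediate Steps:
N(F, t) = -9 + (3 + F)*(F + t) (N(F, t) = -9 + (F + 3)*(t + F) = -9 + (3 + F)*(F + t))
r(p) = -3 + 3*p (r(p) = (-3 + 1*(2*p)) + p = (-3 + 2*p) + p = -3 + 3*p)
c(y) = 2/5 (c(y) = 2/5 - (-3 + 3*1)/5 = 2/5 - (-3 + 3)/5 = 2/5 - 1/5*0 = 2/5 + 0 = 2/5)
sqrt(-2312 + c(N(8, -3))) = sqrt(-2312 + 2/5) = sqrt(-11558/5) = I*sqrt(57790)/5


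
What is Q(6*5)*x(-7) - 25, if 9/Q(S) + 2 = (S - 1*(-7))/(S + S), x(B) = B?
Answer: 1705/83 ≈ 20.542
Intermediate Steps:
Q(S) = 9/(-2 + (7 + S)/(2*S)) (Q(S) = 9/(-2 + (S - 1*(-7))/(S + S)) = 9/(-2 + (S + 7)/((2*S))) = 9/(-2 + (7 + S)*(1/(2*S))) = 9/(-2 + (7 + S)/(2*S)))
Q(6*5)*x(-7) - 25 = -18*6*5/(-7 + 3*(6*5))*(-7) - 25 = -18*30/(-7 + 3*30)*(-7) - 25 = -18*30/(-7 + 90)*(-7) - 25 = -18*30/83*(-7) - 25 = -18*30*1/83*(-7) - 25 = -540/83*(-7) - 25 = 3780/83 - 25 = 1705/83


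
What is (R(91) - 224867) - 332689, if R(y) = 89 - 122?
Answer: -557589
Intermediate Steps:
R(y) = -33
(R(91) - 224867) - 332689 = (-33 - 224867) - 332689 = -224900 - 332689 = -557589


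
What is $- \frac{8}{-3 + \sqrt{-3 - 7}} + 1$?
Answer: $\frac{43}{19} + \frac{8 i \sqrt{10}}{19} \approx 2.2632 + 1.3315 i$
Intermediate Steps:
$- \frac{8}{-3 + \sqrt{-3 - 7}} + 1 = - \frac{8}{-3 + \sqrt{-10}} + 1 = - \frac{8}{-3 + i \sqrt{10}} + 1 = 1 - \frac{8}{-3 + i \sqrt{10}}$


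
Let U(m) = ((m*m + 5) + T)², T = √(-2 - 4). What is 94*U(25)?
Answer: 37308036 + 118440*I*√6 ≈ 3.7308e+7 + 2.9012e+5*I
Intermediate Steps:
T = I*√6 (T = √(-6) = I*√6 ≈ 2.4495*I)
U(m) = (5 + m² + I*√6)² (U(m) = ((m*m + 5) + I*√6)² = ((m² + 5) + I*√6)² = ((5 + m²) + I*√6)² = (5 + m² + I*√6)²)
94*U(25) = 94*(5 + 25² + I*√6)² = 94*(5 + 625 + I*√6)² = 94*(630 + I*√6)²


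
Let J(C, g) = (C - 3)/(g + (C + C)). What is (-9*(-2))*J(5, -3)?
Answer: 36/7 ≈ 5.1429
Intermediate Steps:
J(C, g) = (-3 + C)/(g + 2*C)
(-9*(-2))*J(5, -3) = (-9*(-2))*((-3 + 5)/(-3 + 2*5)) = 18*(2/(-3 + 10)) = 18*(2/7) = 36/7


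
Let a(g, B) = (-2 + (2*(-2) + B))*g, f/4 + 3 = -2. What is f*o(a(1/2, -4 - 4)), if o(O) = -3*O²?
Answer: 2940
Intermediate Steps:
f = -20 (f = -12 + 4*(-2) = -12 - 8 = -20)
a(g, B) = g*(-6 + B) (a(g, B) = (-2 + (-4 + B))*g = (-6 + B)*g = g*(-6 + B))
f*o(a(1/2, -4 - 4)) = -(-60)*((-6 + (-4 - 4))/2)² = -(-60)*((-6 - 8)/2)² = -(-60)*((½)*(-14))² = -(-60)*(-7)² = -(-60)*49 = -20*(-147) = 2940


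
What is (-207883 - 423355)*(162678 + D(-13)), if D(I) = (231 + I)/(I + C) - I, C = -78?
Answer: -9345265862794/91 ≈ -1.0270e+11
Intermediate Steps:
D(I) = -I + (231 + I)/(-78 + I) (D(I) = (231 + I)/(I - 78) - I = (231 + I)/(-78 + I) - I = -I + (231 + I)/(-78 + I))
(-207883 - 423355)*(162678 + D(-13)) = (-207883 - 423355)*(162678 + (231 - 1*(-13)² + 79*(-13))/(-78 - 13)) = -631238*(162678 + (231 - 1*169 - 1027)/(-91)) = -631238*(162678 - (231 - 169 - 1027)/91) = -631238*(162678 - 1/91*(-965)) = -631238*(162678 + 965/91) = -631238*14804663/91 = -9345265862794/91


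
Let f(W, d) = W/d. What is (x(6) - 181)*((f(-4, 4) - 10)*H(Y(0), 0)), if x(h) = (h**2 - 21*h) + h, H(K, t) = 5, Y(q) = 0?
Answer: 14575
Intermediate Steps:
x(h) = h**2 - 20*h
(x(6) - 181)*((f(-4, 4) - 10)*H(Y(0), 0)) = (6*(-20 + 6) - 181)*((-4/4 - 10)*5) = (6*(-14) - 181)*((-4*1/4 - 10)*5) = (-84 - 181)*((-1 - 10)*5) = -(-2915)*5 = -265*(-55) = 14575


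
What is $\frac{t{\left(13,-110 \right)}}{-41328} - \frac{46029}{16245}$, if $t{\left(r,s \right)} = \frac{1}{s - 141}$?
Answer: $- \frac{53052655363}{18723857040} \approx -2.8334$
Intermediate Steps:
$t{\left(r,s \right)} = \frac{1}{-141 + s}$
$\frac{t{\left(13,-110 \right)}}{-41328} - \frac{46029}{16245} = \frac{1}{\left(-141 - 110\right) \left(-41328\right)} - \frac{46029}{16245} = \frac{1}{-251} \left(- \frac{1}{41328}\right) - \frac{15343}{5415} = \left(- \frac{1}{251}\right) \left(- \frac{1}{41328}\right) - \frac{15343}{5415} = \frac{1}{10373328} - \frac{15343}{5415} = - \frac{53052655363}{18723857040}$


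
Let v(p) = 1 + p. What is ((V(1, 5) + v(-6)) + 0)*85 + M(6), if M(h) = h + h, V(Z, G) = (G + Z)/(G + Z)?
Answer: -328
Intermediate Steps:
V(Z, G) = 1
M(h) = 2*h
((V(1, 5) + v(-6)) + 0)*85 + M(6) = ((1 + (1 - 6)) + 0)*85 + 2*6 = ((1 - 5) + 0)*85 + 12 = (-4 + 0)*85 + 12 = -4*85 + 12 = -340 + 12 = -328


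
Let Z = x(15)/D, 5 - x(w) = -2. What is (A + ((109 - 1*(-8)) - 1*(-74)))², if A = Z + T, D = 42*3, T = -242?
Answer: 840889/324 ≈ 2595.3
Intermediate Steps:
x(w) = 7 (x(w) = 5 - 1*(-2) = 5 + 2 = 7)
D = 126
Z = 1/18 (Z = 7/126 = 7*(1/126) = 1/18 ≈ 0.055556)
A = -4355/18 (A = 1/18 - 242 = -4355/18 ≈ -241.94)
(A + ((109 - 1*(-8)) - 1*(-74)))² = (-4355/18 + ((109 - 1*(-8)) - 1*(-74)))² = (-4355/18 + ((109 + 8) + 74))² = (-4355/18 + (117 + 74))² = (-4355/18 + 191)² = (-917/18)² = 840889/324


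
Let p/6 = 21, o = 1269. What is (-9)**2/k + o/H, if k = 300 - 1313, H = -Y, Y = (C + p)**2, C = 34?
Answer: -3359097/25932800 ≈ -0.12953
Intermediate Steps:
p = 126 (p = 6*21 = 126)
Y = 25600 (Y = (34 + 126)**2 = 160**2 = 25600)
H = -25600 (H = -1*25600 = -25600)
k = -1013
(-9)**2/k + o/H = (-9)**2/(-1013) + 1269/(-25600) = 81*(-1/1013) + 1269*(-1/25600) = -81/1013 - 1269/25600 = -3359097/25932800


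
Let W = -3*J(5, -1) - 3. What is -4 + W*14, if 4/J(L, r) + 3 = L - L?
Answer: 10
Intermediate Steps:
J(L, r) = -4/3 (J(L, r) = 4/(-3 + (L - L)) = 4/(-3 + 0) = 4/(-3) = 4*(-⅓) = -4/3)
W = 1 (W = -3*(-4/3) - 3 = 4 - 3 = 1)
-4 + W*14 = -4 + 1*14 = -4 + 14 = 10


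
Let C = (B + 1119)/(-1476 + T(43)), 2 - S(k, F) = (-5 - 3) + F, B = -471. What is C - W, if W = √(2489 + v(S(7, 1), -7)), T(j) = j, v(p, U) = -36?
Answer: -648/1433 - √2453 ≈ -49.980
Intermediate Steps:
S(k, F) = 10 - F (S(k, F) = 2 - ((-5 - 3) + F) = 2 - (-8 + F) = 2 + (8 - F) = 10 - F)
C = -648/1433 (C = (-471 + 1119)/(-1476 + 43) = 648/(-1433) = 648*(-1/1433) = -648/1433 ≈ -0.45220)
W = √2453 (W = √(2489 - 36) = √2453 ≈ 49.528)
C - W = -648/1433 - √2453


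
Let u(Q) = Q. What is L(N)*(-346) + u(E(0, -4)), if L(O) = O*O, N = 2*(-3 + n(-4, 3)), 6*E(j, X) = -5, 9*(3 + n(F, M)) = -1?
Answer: -8373335/162 ≈ -51687.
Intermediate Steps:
n(F, M) = -28/9 (n(F, M) = -3 + (⅑)*(-1) = -3 - ⅑ = -28/9)
E(j, X) = -⅚ (E(j, X) = (⅙)*(-5) = -⅚)
N = -110/9 (N = 2*(-3 - 28/9) = 2*(-55/9) = -110/9 ≈ -12.222)
L(O) = O²
L(N)*(-346) + u(E(0, -4)) = (-110/9)²*(-346) - ⅚ = (12100/81)*(-346) - ⅚ = -4186600/81 - ⅚ = -8373335/162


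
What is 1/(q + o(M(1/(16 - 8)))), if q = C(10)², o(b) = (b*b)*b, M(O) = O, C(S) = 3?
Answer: 512/4609 ≈ 0.11109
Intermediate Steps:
o(b) = b³ (o(b) = b²*b = b³)
q = 9 (q = 3² = 9)
1/(q + o(M(1/(16 - 8)))) = 1/(9 + (1/(16 - 8))³) = 1/(9 + (1/8)³) = 1/(9 + (⅛)³) = 1/(9 + 1/512) = 1/(4609/512) = 512/4609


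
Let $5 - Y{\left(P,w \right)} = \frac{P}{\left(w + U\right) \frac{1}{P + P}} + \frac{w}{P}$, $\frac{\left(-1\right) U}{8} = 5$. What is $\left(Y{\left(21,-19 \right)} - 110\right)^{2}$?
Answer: $\frac{12199644304}{1535121} \approx 7947.0$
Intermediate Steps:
$U = -40$ ($U = \left(-8\right) 5 = -40$)
$Y{\left(P,w \right)} = 5 - \frac{w}{P} - \frac{2 P^{2}}{-40 + w}$ ($Y{\left(P,w \right)} = 5 - \left(\frac{P}{\left(w - 40\right) \frac{1}{P + P}} + \frac{w}{P}\right) = 5 - \left(\frac{P}{\left(-40 + w\right) \frac{1}{2 P}} + \frac{w}{P}\right) = 5 - \left(\frac{P}{\frac{1}{2} \frac{1}{P} \left(-40 + w\right)} + \frac{w}{P}\right) = 5 - \left(P \frac{2 P}{-40 + w} + \frac{w}{P}\right) = 5 - \left(\frac{2 P^{2}}{-40 + w} + \frac{w}{P}\right) = 5 - \left(\frac{w}{P} + \frac{2 P^{2}}{-40 + w}\right) = 5 - \frac{w}{P} - \frac{2 P^{2}}{-40 + w}$)
$\left(Y{\left(21,-19 \right)} - 110\right)^{2} = \left(\frac{- \left(-19\right)^{2} - 4200 - 2 \cdot 21^{3} + 40 \left(-19\right) + 5 \cdot 21 \left(-19\right)}{21 \left(-40 - 19\right)} - 110\right)^{2} = \left(\frac{\left(-1\right) 361 - 4200 - 18522 - 760 - 1995}{21 \left(-59\right)} - 110\right)^{2} = \left(\frac{1}{21} \left(- \frac{1}{59}\right) \left(-361 - 4200 - 18522 - 760 - 1995\right) - 110\right)^{2} = \left(\frac{1}{21} \left(- \frac{1}{59}\right) \left(-25838\right) - 110\right)^{2} = \left(\frac{25838}{1239} - 110\right)^{2} = \left(- \frac{110452}{1239}\right)^{2} = \frac{12199644304}{1535121}$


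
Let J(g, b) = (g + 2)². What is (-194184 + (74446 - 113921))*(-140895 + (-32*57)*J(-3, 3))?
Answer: 33347578821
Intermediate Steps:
J(g, b) = (2 + g)²
(-194184 + (74446 - 113921))*(-140895 + (-32*57)*J(-3, 3)) = (-194184 + (74446 - 113921))*(-140895 + (-32*57)*(2 - 3)²) = (-194184 - 39475)*(-140895 - 1824*(-1)²) = -233659*(-140895 - 1824*1) = -233659*(-140895 - 1824) = -233659*(-142719) = 33347578821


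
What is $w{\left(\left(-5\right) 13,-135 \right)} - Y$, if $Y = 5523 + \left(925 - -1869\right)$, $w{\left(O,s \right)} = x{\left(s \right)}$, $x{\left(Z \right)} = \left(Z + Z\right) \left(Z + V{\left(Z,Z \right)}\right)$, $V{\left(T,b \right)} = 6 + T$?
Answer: $62963$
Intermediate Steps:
$x{\left(Z \right)} = 2 Z \left(6 + 2 Z\right)$ ($x{\left(Z \right)} = \left(Z + Z\right) \left(Z + \left(6 + Z\right)\right) = 2 Z \left(6 + 2 Z\right)$)
$w{\left(O,s \right)} = 4 s \left(3 + s\right)$
$Y = 8317$ ($Y = 5523 + \left(925 + 1869\right) = 5523 + 2794 = 8317$)
$w{\left(\left(-5\right) 13,-135 \right)} - Y = 4 \left(-135\right) \left(3 - 135\right) - 8317 = 4 \left(-135\right) \left(-132\right) - 8317 = 71280 - 8317 = 62963$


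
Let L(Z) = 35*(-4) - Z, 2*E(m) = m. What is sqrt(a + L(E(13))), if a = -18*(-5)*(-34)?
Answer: 11*I*sqrt(106)/2 ≈ 56.626*I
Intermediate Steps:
E(m) = m/2
L(Z) = -140 - Z
a = -3060 (a = 90*(-34) = -3060)
sqrt(a + L(E(13))) = sqrt(-3060 + (-140 - 13/2)) = sqrt(-3060 - 293/2) = sqrt(-6413/2) = 11*I*sqrt(106)/2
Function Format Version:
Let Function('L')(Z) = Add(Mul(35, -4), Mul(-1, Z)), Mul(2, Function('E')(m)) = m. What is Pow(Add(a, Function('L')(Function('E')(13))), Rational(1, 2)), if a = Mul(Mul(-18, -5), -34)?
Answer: Mul(Rational(11, 2), I, Pow(106, Rational(1, 2))) ≈ Mul(56.626, I)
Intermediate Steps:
Function('E')(m) = Mul(Rational(1, 2), m)
Function('L')(Z) = Add(-140, Mul(-1, Z))
a = -3060 (a = Mul(90, -34) = -3060)
Pow(Add(a, Function('L')(Function('E')(13))), Rational(1, 2)) = Pow(Add(-3060, Add(-140, Mul(-1, Mul(Rational(1, 2), 13)))), Rational(1, 2)) = Pow(Add(-3060, Add(-140, Mul(-1, Rational(13, 2)))), Rational(1, 2)) = Pow(Add(-3060, Add(-140, Rational(-13, 2))), Rational(1, 2)) = Pow(Add(-3060, Rational(-293, 2)), Rational(1, 2)) = Pow(Rational(-6413, 2), Rational(1, 2)) = Mul(Rational(11, 2), I, Pow(106, Rational(1, 2)))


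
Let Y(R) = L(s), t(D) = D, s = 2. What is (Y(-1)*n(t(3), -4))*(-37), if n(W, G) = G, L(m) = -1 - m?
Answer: -444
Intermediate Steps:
Y(R) = -3 (Y(R) = -1 - 1*2 = -1 - 2 = -3)
(Y(-1)*n(t(3), -4))*(-37) = -3*(-4)*(-37) = 12*(-37) = -444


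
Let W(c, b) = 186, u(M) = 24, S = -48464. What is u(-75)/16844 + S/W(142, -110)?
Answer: -102040394/391623 ≈ -260.56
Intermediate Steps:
u(-75)/16844 + S/W(142, -110) = 24/16844 - 48464/186 = 24*(1/16844) - 48464*1/186 = 6/4211 - 24232/93 = -102040394/391623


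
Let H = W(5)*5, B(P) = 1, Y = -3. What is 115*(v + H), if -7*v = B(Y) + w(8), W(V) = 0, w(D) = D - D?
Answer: -115/7 ≈ -16.429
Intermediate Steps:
w(D) = 0
H = 0 (H = 0*5 = 0)
v = -⅐ (v = -(1 + 0)/7 = -⅐*1 = -⅐ ≈ -0.14286)
115*(v + H) = 115*(-⅐ + 0) = 115*(-⅐) = -115/7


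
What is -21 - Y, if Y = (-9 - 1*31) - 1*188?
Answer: 207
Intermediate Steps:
Y = -228 (Y = (-9 - 31) - 188 = -40 - 188 = -228)
-21 - Y = -21 - 1*(-228) = -21 + 228 = 207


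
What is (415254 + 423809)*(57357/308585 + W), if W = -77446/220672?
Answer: -4716201117602189/34048034560 ≈ -1.3852e+5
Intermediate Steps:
W = -38723/110336 (W = -77446*1/220672 = -38723/110336 ≈ -0.35096)
(415254 + 423809)*(57357/308585 + W) = (415254 + 423809)*(57357/308585 - 38723/110336) = 839063*(57357*(1/308585) - 38723/110336) = 839063*(57357/308585 - 38723/110336) = 839063*(-5620795003/34048034560) = -4716201117602189/34048034560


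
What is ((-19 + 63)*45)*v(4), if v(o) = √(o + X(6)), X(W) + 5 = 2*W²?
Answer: 1980*√71 ≈ 16684.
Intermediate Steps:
X(W) = -5 + 2*W²
v(o) = √(67 + o) (v(o) = √(o + (-5 + 2*6²)) = √(o + (-5 + 2*36)) = √(o + (-5 + 72)) = √(o + 67) = √(67 + o))
((-19 + 63)*45)*v(4) = ((-19 + 63)*45)*√(67 + 4) = (44*45)*√71 = 1980*√71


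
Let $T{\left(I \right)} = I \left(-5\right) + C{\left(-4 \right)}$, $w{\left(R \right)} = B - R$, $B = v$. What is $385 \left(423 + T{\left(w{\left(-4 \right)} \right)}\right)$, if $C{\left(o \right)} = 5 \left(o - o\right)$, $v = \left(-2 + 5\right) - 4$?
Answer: $157080$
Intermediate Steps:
$v = -1$ ($v = 3 - 4 = -1$)
$C{\left(o \right)} = 0$ ($C{\left(o \right)} = 5 \cdot 0 = 0$)
$B = -1$
$w{\left(R \right)} = -1 - R$
$T{\left(I \right)} = - 5 I$ ($T{\left(I \right)} = I \left(-5\right) + 0 = - 5 I + 0 = - 5 I$)
$385 \left(423 + T{\left(w{\left(-4 \right)} \right)}\right) = 385 \left(423 - 5 \left(-1 - -4\right)\right) = 385 \left(423 - 5 \left(-1 + 4\right)\right) = 385 \left(423 - 15\right) = 385 \cdot 408 = 157080$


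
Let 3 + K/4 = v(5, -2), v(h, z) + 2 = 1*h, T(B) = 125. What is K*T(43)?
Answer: 0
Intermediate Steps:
v(h, z) = -2 + h (v(h, z) = -2 + 1*h = -2 + h)
K = 0 (K = -12 + 4*(-2 + 5) = -12 + 4*3 = -12 + 12 = 0)
K*T(43) = 0*125 = 0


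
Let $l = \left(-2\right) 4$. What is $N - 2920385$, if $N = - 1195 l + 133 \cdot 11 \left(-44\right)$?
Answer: $-2975197$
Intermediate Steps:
$l = -8$
$N = -54812$ ($N = \left(-1195\right) \left(-8\right) + 133 \cdot 11 \left(-44\right) = 9560 + 1463 \left(-44\right) = 9560 - 64372 = -54812$)
$N - 2920385 = -54812 - 2920385 = -2975197$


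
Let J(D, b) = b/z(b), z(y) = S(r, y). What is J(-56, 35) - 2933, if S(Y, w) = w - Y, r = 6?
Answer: -85022/29 ≈ -2931.8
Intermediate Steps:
z(y) = -6 + y (z(y) = y - 1*6 = y - 6 = -6 + y)
J(D, b) = b/(-6 + b)
J(-56, 35) - 2933 = 35/(-6 + 35) - 2933 = 35/29 - 2933 = -85022/29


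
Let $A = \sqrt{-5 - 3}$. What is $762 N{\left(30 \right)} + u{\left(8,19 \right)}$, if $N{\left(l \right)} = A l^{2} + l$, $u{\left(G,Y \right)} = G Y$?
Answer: $23012 + 1371600 i \sqrt{2} \approx 23012.0 + 1.9397 \cdot 10^{6} i$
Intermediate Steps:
$A = 2 i \sqrt{2}$ ($A = \sqrt{-8} = 2 i \sqrt{2} \approx 2.8284 i$)
$N{\left(l \right)} = l + 2 i \sqrt{2} l^{2}$ ($N{\left(l \right)} = 2 i \sqrt{2} l^{2} + l = l + 2 i \sqrt{2} l^{2}$)
$762 N{\left(30 \right)} + u{\left(8,19 \right)} = 762 \cdot 30 \left(1 + 2 i 30 \sqrt{2}\right) + 8 \cdot 19 = 762 \cdot 30 \left(1 + 60 i \sqrt{2}\right) + 152 = 762 \left(30 + 1800 i \sqrt{2}\right) + 152 = \left(22860 + 1371600 i \sqrt{2}\right) + 152 = 23012 + 1371600 i \sqrt{2}$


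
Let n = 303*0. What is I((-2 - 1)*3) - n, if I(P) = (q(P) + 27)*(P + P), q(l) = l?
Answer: -324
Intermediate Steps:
n = 0
I(P) = 2*P*(27 + P) (I(P) = (P + 27)*(P + P) = (27 + P)*(2*P) = 2*P*(27 + P))
I((-2 - 1)*3) - n = 2*((-2 - 1)*3)*(27 + (-2 - 1)*3) - 1*0 = 2*(-3*3)*(27 - 3*3) + 0 = 2*(-9)*(27 - 9) + 0 = 2*(-9)*18 + 0 = -324 + 0 = -324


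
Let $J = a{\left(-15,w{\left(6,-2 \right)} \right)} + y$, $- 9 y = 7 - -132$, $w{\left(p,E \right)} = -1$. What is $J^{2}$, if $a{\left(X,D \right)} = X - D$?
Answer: $\frac{70225}{81} \approx 866.98$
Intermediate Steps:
$y = - \frac{139}{9}$ ($y = - \frac{7 - -132}{9} = - \frac{7 + 132}{9} = \left(- \frac{1}{9}\right) 139 = - \frac{139}{9} \approx -15.444$)
$J = - \frac{265}{9}$ ($J = \left(-15 - -1\right) - \frac{139}{9} = \left(-15 + 1\right) - \frac{139}{9} = -14 - \frac{139}{9} = - \frac{265}{9} \approx -29.444$)
$J^{2} = \left(- \frac{265}{9}\right)^{2} = \frac{70225}{81}$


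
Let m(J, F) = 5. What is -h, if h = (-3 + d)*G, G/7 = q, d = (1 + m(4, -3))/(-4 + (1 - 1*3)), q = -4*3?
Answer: -336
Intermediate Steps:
q = -12
d = -1 (d = (1 + 5)/(-4 + (1 - 1*3)) = 6/(-4 + (1 - 3)) = 6/(-4 - 2) = 6/(-6) = 6*(-1/6) = -1)
G = -84 (G = 7*(-12) = -84)
h = 336 (h = (-3 - 1)*(-84) = -4*(-84) = 336)
-h = -1*336 = -336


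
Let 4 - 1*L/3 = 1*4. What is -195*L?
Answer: 0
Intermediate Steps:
L = 0 (L = 12 - 3*4 = 12 - 12 = 0)
-195*L = -195*0 = 0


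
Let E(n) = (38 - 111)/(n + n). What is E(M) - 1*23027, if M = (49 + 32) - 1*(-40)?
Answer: -5572607/242 ≈ -23027.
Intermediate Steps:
M = 121 (M = 81 + 40 = 121)
E(n) = -73/(2*n) (E(n) = -73*1/(2*n) = -73/(2*n))
E(M) - 1*23027 = -73/2/121 - 1*23027 = -73/2*1/121 - 23027 = -73/242 - 23027 = -5572607/242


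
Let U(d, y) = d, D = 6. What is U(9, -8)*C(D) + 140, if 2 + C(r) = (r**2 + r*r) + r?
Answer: 824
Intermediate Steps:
C(r) = -2 + r + 2*r**2 (C(r) = -2 + ((r**2 + r*r) + r) = -2 + ((r**2 + r**2) + r) = -2 + (2*r**2 + r) = -2 + (r + 2*r**2) = -2 + r + 2*r**2)
U(9, -8)*C(D) + 140 = 9*(-2 + 6 + 2*6**2) + 140 = 9*(-2 + 6 + 2*36) + 140 = 9*(-2 + 6 + 72) + 140 = 9*76 + 140 = 684 + 140 = 824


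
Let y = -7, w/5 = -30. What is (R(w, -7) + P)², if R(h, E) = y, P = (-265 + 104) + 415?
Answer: 61009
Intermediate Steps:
P = 254 (P = -161 + 415 = 254)
w = -150 (w = 5*(-30) = -150)
R(h, E) = -7
(R(w, -7) + P)² = (-7 + 254)² = 247² = 61009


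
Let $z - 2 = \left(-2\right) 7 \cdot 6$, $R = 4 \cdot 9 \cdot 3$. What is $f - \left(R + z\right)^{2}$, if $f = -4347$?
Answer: $-5023$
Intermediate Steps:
$R = 108$ ($R = 36 \cdot 3 = 108$)
$z = -82$ ($z = 2 + \left(-2\right) 7 \cdot 6 = 2 - 84 = -82$)
$f - \left(R + z\right)^{2} = -4347 - \left(108 - 82\right)^{2} = -4347 - 26^{2} = -4347 - 676 = -5023$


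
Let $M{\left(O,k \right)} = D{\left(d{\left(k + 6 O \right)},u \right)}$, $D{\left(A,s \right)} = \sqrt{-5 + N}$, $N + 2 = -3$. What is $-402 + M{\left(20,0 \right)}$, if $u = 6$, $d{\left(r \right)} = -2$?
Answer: $-402 + i \sqrt{10} \approx -402.0 + 3.1623 i$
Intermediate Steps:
$N = -5$ ($N = -2 - 3 = -5$)
$D{\left(A,s \right)} = i \sqrt{10}$ ($D{\left(A,s \right)} = \sqrt{-5 - 5} = \sqrt{-10} = i \sqrt{10}$)
$M{\left(O,k \right)} = i \sqrt{10}$
$-402 + M{\left(20,0 \right)} = -402 + i \sqrt{10}$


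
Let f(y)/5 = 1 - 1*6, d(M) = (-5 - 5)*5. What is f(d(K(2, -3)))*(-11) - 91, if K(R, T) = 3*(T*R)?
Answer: 184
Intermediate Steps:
K(R, T) = 3*R*T (K(R, T) = 3*(R*T) = 3*R*T)
d(M) = -50 (d(M) = -10*5 = -50)
f(y) = -25 (f(y) = 5*(1 - 1*6) = 5*(1 - 6) = 5*(-5) = -25)
f(d(K(2, -3)))*(-11) - 91 = -25*(-11) - 91 = 275 - 91 = 184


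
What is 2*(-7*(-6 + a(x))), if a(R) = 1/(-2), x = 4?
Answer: 91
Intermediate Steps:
a(R) = -½
2*(-7*(-6 + a(x))) = 2*(-7*(-6 - ½)) = 2*(-7*(-13/2)) = 2*(91/2) = 91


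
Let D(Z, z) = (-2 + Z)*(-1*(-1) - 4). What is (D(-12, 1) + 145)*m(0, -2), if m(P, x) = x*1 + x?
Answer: -748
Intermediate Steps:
m(P, x) = 2*x (m(P, x) = x + x = 2*x)
D(Z, z) = 6 - 3*Z (D(Z, z) = (-2 + Z)*(1 - 4) = (-2 + Z)*(-3) = 6 - 3*Z)
(D(-12, 1) + 145)*m(0, -2) = ((6 - 3*(-12)) + 145)*(2*(-2)) = ((6 + 36) + 145)*(-4) = (42 + 145)*(-4) = 187*(-4) = -748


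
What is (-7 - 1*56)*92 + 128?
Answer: -5668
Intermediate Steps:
(-7 - 1*56)*92 + 128 = (-7 - 56)*92 + 128 = -63*92 + 128 = -5796 + 128 = -5668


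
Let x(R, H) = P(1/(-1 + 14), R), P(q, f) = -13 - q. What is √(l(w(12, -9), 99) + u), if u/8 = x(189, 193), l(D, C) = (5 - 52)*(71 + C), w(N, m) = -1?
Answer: I*√1367990/13 ≈ 89.97*I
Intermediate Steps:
l(D, C) = -3337 - 47*C (l(D, C) = -47*(71 + C) = -3337 - 47*C)
x(R, H) = -170/13 (x(R, H) = -13 - 1/(-1 + 14) = -13 - 1/13 = -170/13)
u = -1360/13 (u = 8*(-170/13) = -1360/13 ≈ -104.62)
√(l(w(12, -9), 99) + u) = √((-3337 - 47*99) - 1360/13) = √((-3337 - 4653) - 1360/13) = √(-7990 - 1360/13) = √(-105230/13) = I*√1367990/13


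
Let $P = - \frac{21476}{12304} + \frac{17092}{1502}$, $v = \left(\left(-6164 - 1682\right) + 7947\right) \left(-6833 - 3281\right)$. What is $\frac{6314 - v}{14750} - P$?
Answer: $\frac{1023046992089}{17036810500} \approx 60.049$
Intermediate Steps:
$v = -1021514$ ($v = \left(\left(-6164 - 1682\right) + 7947\right) \left(-10114\right) = \left(-7846 + 7947\right) \left(-10114\right) = 101 \left(-10114\right) = -1021514$)
$P = \frac{22255377}{2310076}$ ($P = \left(-21476\right) \frac{1}{12304} + 17092 \cdot \frac{1}{1502} = - \frac{5369}{3076} + \frac{8546}{751} = \frac{22255377}{2310076} \approx 9.634$)
$\frac{6314 - v}{14750} - P = \frac{6314 - -1021514}{14750} - \frac{22255377}{2310076} = \left(6314 + 1021514\right) \frac{1}{14750} - \frac{22255377}{2310076} = 1027828 \cdot \frac{1}{14750} - \frac{22255377}{2310076} = \frac{513914}{7375} - \frac{22255377}{2310076} = \frac{1023046992089}{17036810500}$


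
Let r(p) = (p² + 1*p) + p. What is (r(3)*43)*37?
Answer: 23865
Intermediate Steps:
r(p) = p² + 2*p (r(p) = (p² + p) + p = (p + p²) + p = p² + 2*p)
(r(3)*43)*37 = ((3*(2 + 3))*43)*37 = ((3*5)*43)*37 = (15*43)*37 = 645*37 = 23865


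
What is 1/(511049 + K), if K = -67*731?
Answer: 1/462072 ≈ 2.1642e-6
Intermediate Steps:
K = -48977
1/(511049 + K) = 1/(511049 - 48977) = 1/462072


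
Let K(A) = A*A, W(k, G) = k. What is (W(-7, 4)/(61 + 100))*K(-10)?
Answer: -100/23 ≈ -4.3478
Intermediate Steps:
K(A) = A²
(W(-7, 4)/(61 + 100))*K(-10) = (-7/(61 + 100))*(-10)² = (-7/161)*100 = ((1/161)*(-7))*100 = -1/23*100 = -100/23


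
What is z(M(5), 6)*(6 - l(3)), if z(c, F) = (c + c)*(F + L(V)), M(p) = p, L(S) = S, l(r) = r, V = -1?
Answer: 150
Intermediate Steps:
z(c, F) = 2*c*(-1 + F) (z(c, F) = (c + c)*(F - 1) = (2*c)*(-1 + F) = 2*c*(-1 + F))
z(M(5), 6)*(6 - l(3)) = (2*5*(-1 + 6))*(6 - 1*3) = (2*5*5)*(6 - 3) = 50*3 = 150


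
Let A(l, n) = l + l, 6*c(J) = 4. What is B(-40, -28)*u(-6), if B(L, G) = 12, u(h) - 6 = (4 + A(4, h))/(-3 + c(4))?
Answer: 72/7 ≈ 10.286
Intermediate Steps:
c(J) = ⅔ (c(J) = (⅙)*4 = ⅔)
A(l, n) = 2*l
u(h) = 6/7 (u(h) = 6 + (4 + 2*4)/(-3 + ⅔) = 6 + (4 + 8)/(-7/3) = 6 + 12*(-3/7) = 6 - 36/7 = 6/7)
B(-40, -28)*u(-6) = 12*(6/7) = 72/7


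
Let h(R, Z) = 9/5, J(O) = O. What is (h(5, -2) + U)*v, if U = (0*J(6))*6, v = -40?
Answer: -72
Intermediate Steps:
h(R, Z) = 9/5 (h(R, Z) = 9*(⅕) = 9/5)
U = 0 (U = (0*6)*6 = 0*6 = 0)
(h(5, -2) + U)*v = (9/5 + 0)*(-40) = (9/5)*(-40) = -72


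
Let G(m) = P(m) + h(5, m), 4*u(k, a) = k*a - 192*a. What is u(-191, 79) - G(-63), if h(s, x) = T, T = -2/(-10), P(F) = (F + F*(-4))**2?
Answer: -865709/20 ≈ -43285.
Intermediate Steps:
P(F) = 9*F**2 (P(F) = (F - 4*F)**2 = (-3*F)**2 = 9*F**2)
T = 1/5 (T = -2*(-1/10) = 1/5 ≈ 0.20000)
h(s, x) = 1/5
u(k, a) = -48*a + a*k/4 (u(k, a) = (k*a - 192*a)/4 = (a*k - 192*a)/4 = (-192*a + a*k)/4 = -48*a + a*k/4)
G(m) = 1/5 + 9*m**2 (G(m) = 9*m**2 + 1/5 = 1/5 + 9*m**2)
u(-191, 79) - G(-63) = (1/4)*79*(-192 - 191) - (1/5 + 9*(-63)**2) = (1/4)*79*(-383) - (1/5 + 9*3969) = -30257/4 - (1/5 + 35721) = -30257/4 - 1*178606/5 = -30257/4 - 178606/5 = -865709/20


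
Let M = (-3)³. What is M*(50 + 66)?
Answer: -3132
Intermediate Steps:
M = -27
M*(50 + 66) = -27*(50 + 66) = -27*116 = -3132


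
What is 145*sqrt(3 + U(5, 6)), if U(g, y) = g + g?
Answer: 145*sqrt(13) ≈ 522.80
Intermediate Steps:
U(g, y) = 2*g
145*sqrt(3 + U(5, 6)) = 145*sqrt(3 + 2*5) = 145*sqrt(3 + 10) = 145*sqrt(13)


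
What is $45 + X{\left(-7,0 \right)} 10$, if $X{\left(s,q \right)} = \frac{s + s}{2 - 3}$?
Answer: $185$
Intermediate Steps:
$X{\left(s,q \right)} = - 2 s$ ($X{\left(s,q \right)} = \frac{2 s}{-1} = 2 s \left(-1\right) = - 2 s$)
$45 + X{\left(-7,0 \right)} 10 = 45 + \left(-2\right) \left(-7\right) 10 = 45 + 14 \cdot 10 = 45 + 140 = 185$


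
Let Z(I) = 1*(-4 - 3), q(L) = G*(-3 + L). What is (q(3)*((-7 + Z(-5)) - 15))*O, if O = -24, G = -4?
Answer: 0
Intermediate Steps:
q(L) = 12 - 4*L (q(L) = -4*(-3 + L) = 12 - 4*L)
Z(I) = -7 (Z(I) = 1*(-7) = -7)
(q(3)*((-7 + Z(-5)) - 15))*O = ((12 - 4*3)*((-7 - 7) - 15))*(-24) = ((12 - 12)*(-14 - 15))*(-24) = (0*(-29))*(-24) = 0*(-24) = 0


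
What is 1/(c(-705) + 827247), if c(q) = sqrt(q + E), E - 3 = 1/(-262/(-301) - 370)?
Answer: 91913759676/76035382028690089 - 2*I*sqrt(2166553695909)/76035382028690089 ≈ 1.2088e-6 - 3.8717e-11*I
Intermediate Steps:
E = 333023/111108 (E = 3 + 1/(-262/(-301) - 370) = 3 + 1/(-262*(-1/301) - 370) = 3 + 1/(262/301 - 370) = 3 + 1/(-111108/301) = 3 - 301/111108 = 333023/111108 ≈ 2.9973)
c(q) = sqrt(333023/111108 + q) (c(q) = sqrt(q + 333023/111108) = sqrt(333023/111108 + q))
1/(c(-705) + 827247) = 1/(sqrt(9250379871 + 3086246916*(-705))/55554 + 827247) = 1/(sqrt(9250379871 - 2175804075780)/55554 + 827247) = 1/(sqrt(-2166553695909)/55554 + 827247) = 1/((I*sqrt(2166553695909))/55554 + 827247) = 1/(I*sqrt(2166553695909)/55554 + 827247) = 1/(827247 + I*sqrt(2166553695909)/55554)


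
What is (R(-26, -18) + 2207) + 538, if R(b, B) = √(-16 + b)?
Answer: 2745 + I*√42 ≈ 2745.0 + 6.4807*I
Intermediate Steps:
(R(-26, -18) + 2207) + 538 = (√(-16 - 26) + 2207) + 538 = (√(-42) + 2207) + 538 = (I*√42 + 2207) + 538 = (2207 + I*√42) + 538 = 2745 + I*√42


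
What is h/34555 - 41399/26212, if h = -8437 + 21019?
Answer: -1100743061/905755660 ≈ -1.2153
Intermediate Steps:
h = 12582
h/34555 - 41399/26212 = 12582/34555 - 41399/26212 = -1100743061/905755660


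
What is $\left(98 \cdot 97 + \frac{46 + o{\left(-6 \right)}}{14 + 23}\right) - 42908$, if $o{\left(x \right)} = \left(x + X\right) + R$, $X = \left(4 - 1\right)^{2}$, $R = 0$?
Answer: $- \frac{1235825}{37} \approx -33401.0$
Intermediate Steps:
$X = 9$ ($X = 3^{2} = 9$)
$o{\left(x \right)} = 9 + x$ ($o{\left(x \right)} = \left(x + 9\right) + 0 = \left(9 + x\right) + 0 = 9 + x$)
$\left(98 \cdot 97 + \frac{46 + o{\left(-6 \right)}}{14 + 23}\right) - 42908 = \left(98 \cdot 97 + \frac{46 + \left(9 - 6\right)}{14 + 23}\right) - 42908 = \left(9506 + \frac{46 + 3}{37}\right) - 42908 = \left(9506 + 49 \cdot \frac{1}{37}\right) - 42908 = \left(9506 + \frac{49}{37}\right) - 42908 = \frac{351771}{37} - 42908 = - \frac{1235825}{37}$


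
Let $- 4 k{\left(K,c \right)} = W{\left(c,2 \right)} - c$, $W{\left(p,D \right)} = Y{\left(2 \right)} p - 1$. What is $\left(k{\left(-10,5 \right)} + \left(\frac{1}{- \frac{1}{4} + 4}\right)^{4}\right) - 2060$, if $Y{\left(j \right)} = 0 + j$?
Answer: $- \frac{104337869}{50625} \approx -2061.0$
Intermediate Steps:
$Y{\left(j \right)} = j$
$W{\left(p,D \right)} = -1 + 2 p$ ($W{\left(p,D \right)} = 2 p - 1 = -1 + 2 p$)
$k{\left(K,c \right)} = \frac{1}{4} - \frac{c}{4}$ ($k{\left(K,c \right)} = - \frac{\left(-1 + 2 c\right) - c}{4} = - \frac{-1 + c}{4} = \frac{1}{4} - \frac{c}{4}$)
$\left(k{\left(-10,5 \right)} + \left(\frac{1}{- \frac{1}{4} + 4}\right)^{4}\right) - 2060 = \left(\left(\frac{1}{4} - \frac{5}{4}\right) + \left(\frac{1}{- \frac{1}{4} + 4}\right)^{4}\right) - 2060 = \left(\left(\frac{1}{4} - \frac{5}{4}\right) + \left(\frac{1}{\left(-1\right) \frac{1}{4} + 4}\right)^{4}\right) - 2060 = \left(-1 + \left(\frac{1}{- \frac{1}{4} + 4}\right)^{4}\right) - 2060 = \left(-1 + \left(\frac{1}{\frac{15}{4}}\right)^{4}\right) - 2060 = \left(-1 + \left(\frac{4}{15}\right)^{4}\right) - 2060 = \left(-1 + \frac{256}{50625}\right) - 2060 = - \frac{50369}{50625} - 2060 = - \frac{104337869}{50625}$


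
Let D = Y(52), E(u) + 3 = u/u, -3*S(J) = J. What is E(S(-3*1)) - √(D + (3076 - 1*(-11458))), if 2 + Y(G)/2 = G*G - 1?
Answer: -2 - 4*√1246 ≈ -143.19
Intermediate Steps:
S(J) = -J/3
E(u) = -2 (E(u) = -3 + u/u = -3 + 1 = -2)
Y(G) = -6 + 2*G² (Y(G) = -4 + 2*(G*G - 1) = -4 + 2*(G² - 1) = -4 + 2*(-1 + G²) = -4 + (-2 + 2*G²) = -6 + 2*G²)
D = 5402 (D = -6 + 2*52² = -6 + 2*2704 = -6 + 5408 = 5402)
E(S(-3*1)) - √(D + (3076 - 1*(-11458))) = -2 - √(5402 + (3076 - 1*(-11458))) = -2 - √(5402 + (3076 + 11458)) = -2 - √(5402 + 14534) = -2 - √19936 = -2 - 4*√1246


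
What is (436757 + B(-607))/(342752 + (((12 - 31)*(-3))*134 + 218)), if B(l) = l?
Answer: 218075/175304 ≈ 1.2440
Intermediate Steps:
(436757 + B(-607))/(342752 + (((12 - 31)*(-3))*134 + 218)) = (436757 - 607)/(342752 + (((12 - 31)*(-3))*134 + 218)) = 436150/(342752 + (-19*(-3)*134 + 218)) = 436150/(342752 + (57*134 + 218)) = 436150/(342752 + (7638 + 218)) = 436150/(342752 + 7856) = 436150/350608 = 436150*(1/350608) = 218075/175304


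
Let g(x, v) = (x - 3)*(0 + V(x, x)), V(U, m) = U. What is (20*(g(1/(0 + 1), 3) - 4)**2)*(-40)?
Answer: -28800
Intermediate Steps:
g(x, v) = x*(-3 + x) (g(x, v) = (x - 3)*(0 + x) = (-3 + x)*x = x*(-3 + x))
(20*(g(1/(0 + 1), 3) - 4)**2)*(-40) = (20*((-3 + 1/(0 + 1))/(0 + 1) - 4)**2)*(-40) = (20*((-3 + 1/1)/1 - 4)**2)*(-40) = (20*(1*(-3 + 1) - 4)**2)*(-40) = (20*(1*(-2) - 4)**2)*(-40) = (20*(-2 - 4)**2)*(-40) = (20*(-6)**2)*(-40) = (20*36)*(-40) = 720*(-40) = -28800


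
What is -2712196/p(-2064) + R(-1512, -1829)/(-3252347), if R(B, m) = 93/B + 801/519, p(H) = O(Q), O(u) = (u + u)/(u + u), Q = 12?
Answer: -769120852073783509/283578639624 ≈ -2.7122e+6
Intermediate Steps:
O(u) = 1 (O(u) = (2*u)/((2*u)) = (2*u)*(1/(2*u)) = 1)
p(H) = 1
R(B, m) = 267/173 + 93/B (R(B, m) = 93/B + 801*(1/519) = 93/B + 267/173 = 267/173 + 93/B)
-2712196/p(-2064) + R(-1512, -1829)/(-3252347) = -2712196/1 + (267/173 + 93/(-1512))/(-3252347) = -2712196*1 + (267/173 + 93*(-1/1512))*(-1/3252347) = -2712196 + (267/173 - 31/504)*(-1/3252347) = -2712196 + (129205/87192)*(-1/3252347) = -2712196 - 129205/283578639624 = -769120852073783509/283578639624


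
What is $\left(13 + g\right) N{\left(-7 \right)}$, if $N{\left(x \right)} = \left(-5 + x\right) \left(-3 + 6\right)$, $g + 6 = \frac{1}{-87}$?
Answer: $- \frac{7296}{29} \approx -251.59$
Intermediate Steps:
$g = - \frac{523}{87}$ ($g = -6 + \frac{1}{-87} = -6 - \frac{1}{87} = - \frac{523}{87} \approx -6.0115$)
$N{\left(x \right)} = -15 + 3 x$ ($N{\left(x \right)} = \left(-5 + x\right) 3 = -15 + 3 x$)
$\left(13 + g\right) N{\left(-7 \right)} = \left(13 - \frac{523}{87}\right) \left(-15 + 3 \left(-7\right)\right) = \frac{608 \left(-15 - 21\right)}{87} = \frac{608}{87} \left(-36\right) = - \frac{7296}{29}$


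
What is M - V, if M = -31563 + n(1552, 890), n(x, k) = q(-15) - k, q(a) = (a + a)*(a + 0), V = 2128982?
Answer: -2160985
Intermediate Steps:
q(a) = 2*a**2 (q(a) = (2*a)*a = 2*a**2)
n(x, k) = 450 - k (n(x, k) = 2*(-15)**2 - k = 2*225 - k = 450 - k)
M = -32003 (M = -31563 + (450 - 1*890) = -31563 + (450 - 890) = -31563 - 440 = -32003)
M - V = -32003 - 1*2128982 = -32003 - 2128982 = -2160985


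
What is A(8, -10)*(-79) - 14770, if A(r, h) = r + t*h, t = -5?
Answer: -19352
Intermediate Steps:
A(r, h) = r - 5*h
A(8, -10)*(-79) - 14770 = (8 - 5*(-10))*(-79) - 14770 = (8 + 50)*(-79) - 14770 = 58*(-79) - 14770 = -4582 - 14770 = -19352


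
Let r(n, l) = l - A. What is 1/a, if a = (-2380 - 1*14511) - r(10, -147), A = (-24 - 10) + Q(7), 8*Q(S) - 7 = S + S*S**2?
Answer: -8/133867 ≈ -5.9761e-5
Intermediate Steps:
Q(S) = 7/8 + S/8 + S**3/8 (Q(S) = 7/8 + (S + S*S**2)/8 = 7/8 + (S + S**3)/8 = 7/8 + (S/8 + S**3/8) = 7/8 + S/8 + S**3/8)
A = 85/8 (A = (-24 - 10) + (7/8 + (1/8)*7 + (1/8)*7**3) = -34 + (7/8 + 7/8 + (1/8)*343) = -34 + (7/8 + 7/8 + 343/8) = -34 + 357/8 = 85/8 ≈ 10.625)
r(n, l) = -85/8 + l (r(n, l) = l - 1*85/8 = l - 85/8 = -85/8 + l)
a = -133867/8 (a = (-2380 - 1*14511) - (-85/8 - 147) = (-2380 - 14511) - 1*(-1261/8) = -16891 + 1261/8 = -133867/8 ≈ -16733.)
1/a = 1/(-133867/8) = -8/133867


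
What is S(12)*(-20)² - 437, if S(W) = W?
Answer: 4363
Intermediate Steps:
S(12)*(-20)² - 437 = 12*(-20)² - 437 = 12*400 - 437 = 4800 - 437 = 4363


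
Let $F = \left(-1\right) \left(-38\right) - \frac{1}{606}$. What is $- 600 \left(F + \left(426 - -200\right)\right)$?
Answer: $- \frac{40238300}{101} \approx -3.984 \cdot 10^{5}$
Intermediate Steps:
$F = \frac{23027}{606}$ ($F = 38 - \frac{1}{606} = \frac{23027}{606} \approx 37.998$)
$- 600 \left(F + \left(426 - -200\right)\right) = - 600 \left(\frac{23027}{606} + \left(426 - -200\right)\right) = - 600 \left(\frac{23027}{606} + \left(426 + 200\right)\right) = - 600 \left(\frac{23027}{606} + 626\right) = \left(-600\right) \frac{402383}{606} = - \frac{40238300}{101}$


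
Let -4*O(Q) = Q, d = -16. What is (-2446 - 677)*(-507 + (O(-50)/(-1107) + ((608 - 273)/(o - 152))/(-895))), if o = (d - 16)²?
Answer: 30399371935807/19198824 ≈ 1.5834e+6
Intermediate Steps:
O(Q) = -Q/4
o = 1024 (o = (-16 - 16)² = (-32)² = 1024)
(-2446 - 677)*(-507 + (O(-50)/(-1107) + ((608 - 273)/(o - 152))/(-895))) = (-2446 - 677)*(-507 + (-¼*(-50)/(-1107) + ((608 - 273)/(1024 - 152))/(-895))) = -3123*(-507 + ((25/2)*(-1/1107) + (335/872)*(-1/895))) = -3123*(-507 + (-25/2214 + (335*(1/872))*(-1/895))) = -3123*(-507 + (-25/2214 + (335/872)*(-1/895))) = -3123*(-507 + (-25/2214 - 67/156088)) = -3123*(-507 - 2025269/172789416) = -3123*(-87606259181/172789416) = 30399371935807/19198824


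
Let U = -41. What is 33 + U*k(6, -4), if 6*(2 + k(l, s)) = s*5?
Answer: 755/3 ≈ 251.67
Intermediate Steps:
k(l, s) = -2 + 5*s/6 (k(l, s) = -2 + (s*5)/6 = -2 + (5*s)/6 = -2 + 5*s/6)
33 + U*k(6, -4) = 33 - 41*(-2 + (5/6)*(-4)) = 33 - 41*(-2 - 10/3) = 33 - 41*(-16/3) = 33 + 656/3 = 755/3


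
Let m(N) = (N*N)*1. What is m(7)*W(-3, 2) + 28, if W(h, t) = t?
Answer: 126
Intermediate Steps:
m(N) = N**2 (m(N) = N**2*1 = N**2)
m(7)*W(-3, 2) + 28 = 7**2*2 + 28 = 49*2 + 28 = 98 + 28 = 126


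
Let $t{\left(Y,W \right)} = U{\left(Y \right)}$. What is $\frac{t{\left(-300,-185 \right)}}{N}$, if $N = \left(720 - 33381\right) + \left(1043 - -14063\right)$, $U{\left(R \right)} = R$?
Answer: $\frac{60}{3511} \approx 0.017089$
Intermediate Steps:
$t{\left(Y,W \right)} = Y$
$N = -17555$ ($N = -32661 + \left(1043 + 14063\right) = -32661 + 15106 = -17555$)
$\frac{t{\left(-300,-185 \right)}}{N} = - \frac{300}{-17555} = \left(-300\right) \left(- \frac{1}{17555}\right) = \frac{60}{3511}$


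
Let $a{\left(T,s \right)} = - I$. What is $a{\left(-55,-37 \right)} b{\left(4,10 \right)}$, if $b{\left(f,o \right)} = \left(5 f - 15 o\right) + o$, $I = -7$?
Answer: $-840$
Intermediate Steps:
$a{\left(T,s \right)} = 7$ ($a{\left(T,s \right)} = \left(-1\right) \left(-7\right) = 7$)
$b{\left(f,o \right)} = - 14 o + 5 f$ ($b{\left(f,o \right)} = \left(- 15 o + 5 f\right) + o = - 14 o + 5 f$)
$a{\left(-55,-37 \right)} b{\left(4,10 \right)} = 7 \left(\left(-14\right) 10 + 5 \cdot 4\right) = 7 \left(-140 + 20\right) = 7 \left(-120\right) = -840$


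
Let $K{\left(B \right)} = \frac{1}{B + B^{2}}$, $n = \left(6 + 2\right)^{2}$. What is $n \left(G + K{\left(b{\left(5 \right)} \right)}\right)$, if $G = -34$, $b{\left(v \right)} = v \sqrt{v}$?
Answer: $- \frac{67440}{31} - \frac{16 \sqrt{5}}{775} \approx -2175.5$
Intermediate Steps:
$b{\left(v \right)} = v^{\frac{3}{2}}$
$n = 64$ ($n = 8^{2} = 64$)
$n \left(G + K{\left(b{\left(5 \right)} \right)}\right) = 64 \left(-34 + \frac{1}{5^{\frac{3}{2}} \left(1 + 5^{\frac{3}{2}}\right)}\right) = 64 \left(-34 + \frac{1}{5 \sqrt{5} \left(1 + 5 \sqrt{5}\right)}\right) = 64 \left(-34 + \frac{\frac{1}{25} \sqrt{5}}{1 + 5 \sqrt{5}}\right) = 64 \left(-34 + \frac{\sqrt{5}}{25 \left(1 + 5 \sqrt{5}\right)}\right) = -2176 + \frac{64 \sqrt{5}}{25 \left(1 + 5 \sqrt{5}\right)}$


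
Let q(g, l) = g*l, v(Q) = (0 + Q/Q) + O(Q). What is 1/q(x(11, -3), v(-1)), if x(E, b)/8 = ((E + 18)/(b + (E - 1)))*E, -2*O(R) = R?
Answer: 7/3828 ≈ 0.0018286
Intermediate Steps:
O(R) = -R/2
v(Q) = 1 - Q/2 (v(Q) = (0 + Q/Q) - Q/2 = (0 + 1) - Q/2 = 1 - Q/2)
x(E, b) = 8*E*(18 + E)/(-1 + E + b) (x(E, b) = 8*(((E + 18)/(b + (E - 1)))*E) = 8*(((18 + E)/(b + (-1 + E)))*E) = 8*(((18 + E)/(-1 + E + b))*E) = 8*(E*(18 + E)/(-1 + E + b)) = 8*E*(18 + E)/(-1 + E + b))
1/q(x(11, -3), v(-1)) = 1/((8*11*(18 + 11)/(-1 + 11 - 3))*(1 - ½*(-1))) = 1/((8*11*29/7)*(1 + ½)) = 1/((8*11*(⅐)*29)*(3/2)) = 1/((2552/7)*(3/2)) = 1/(3828/7) = 7/3828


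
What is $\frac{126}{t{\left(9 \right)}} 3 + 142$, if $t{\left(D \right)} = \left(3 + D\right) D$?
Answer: $\frac{291}{2} \approx 145.5$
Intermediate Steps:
$t{\left(D \right)} = D \left(3 + D\right)$
$\frac{126}{t{\left(9 \right)}} 3 + 142 = \frac{126}{9 \left(3 + 9\right)} 3 + 142 = \frac{126}{9 \cdot 12} \cdot 3 + 142 = \frac{126}{108} \cdot 3 + 142 = 126 \cdot \frac{1}{108} \cdot 3 + 142 = \frac{7}{6} \cdot 3 + 142 = \frac{7}{2} + 142 = \frac{291}{2}$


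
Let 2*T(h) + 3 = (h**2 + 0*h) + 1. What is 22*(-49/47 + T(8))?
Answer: 30976/47 ≈ 659.06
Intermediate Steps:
T(h) = -1 + h**2/2 (T(h) = -3/2 + ((h**2 + 0*h) + 1)/2 = -3/2 + ((h**2 + 0) + 1)/2 = -3/2 + (h**2 + 1)/2 = -3/2 + (1 + h**2)/2 = -3/2 + (1/2 + h**2/2) = -1 + h**2/2)
22*(-49/47 + T(8)) = 22*(-49/47 + (-1 + (1/2)*8**2)) = 22*(-49*1/47 + (-1 + (1/2)*64)) = 22*(-49/47 + (-1 + 32)) = 22*(-49/47 + 31) = 22*(1408/47) = 30976/47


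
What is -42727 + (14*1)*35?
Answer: -42237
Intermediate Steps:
-42727 + (14*1)*35 = -42727 + 14*35 = -42727 + 490 = -42237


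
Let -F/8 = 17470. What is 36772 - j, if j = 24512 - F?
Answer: -127500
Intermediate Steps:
F = -139760 (F = -8*17470 = -139760)
j = 164272 (j = 24512 - 1*(-139760) = 24512 + 139760 = 164272)
36772 - j = 36772 - 1*164272 = 36772 - 164272 = -127500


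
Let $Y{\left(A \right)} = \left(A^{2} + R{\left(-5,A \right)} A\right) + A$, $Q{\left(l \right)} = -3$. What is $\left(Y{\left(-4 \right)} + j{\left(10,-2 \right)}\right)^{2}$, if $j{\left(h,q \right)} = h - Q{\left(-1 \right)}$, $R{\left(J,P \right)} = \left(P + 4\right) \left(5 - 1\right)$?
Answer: $625$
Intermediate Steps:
$R{\left(J,P \right)} = 16 + 4 P$ ($R{\left(J,P \right)} = \left(4 + P\right) 4 = 16 + 4 P$)
$j{\left(h,q \right)} = 3 + h$ ($j{\left(h,q \right)} = h - -3 = h + 3 = 3 + h$)
$Y{\left(A \right)} = A + A^{2} + A \left(16 + 4 A\right)$ ($Y{\left(A \right)} = \left(A^{2} + \left(16 + 4 A\right) A\right) + A = \left(A^{2} + A \left(16 + 4 A\right)\right) + A = A + A^{2} + A \left(16 + 4 A\right)$)
$\left(Y{\left(-4 \right)} + j{\left(10,-2 \right)}\right)^{2} = \left(- 4 \left(17 + 5 \left(-4\right)\right) + \left(3 + 10\right)\right)^{2} = \left(- 4 \left(17 - 20\right) + 13\right)^{2} = \left(\left(-4\right) \left(-3\right) + 13\right)^{2} = \left(12 + 13\right)^{2} = 25^{2} = 625$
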